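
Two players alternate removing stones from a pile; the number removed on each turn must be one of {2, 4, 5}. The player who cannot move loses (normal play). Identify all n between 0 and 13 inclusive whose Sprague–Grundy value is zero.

G(0) = 0
G(1) = mex{} = 0
G(2) = mex{0} = 1
G(3) = mex{0} = 1
G(4) = mex{1,0} = 2
G(5) = mex{1,0,0} = 2
G(6) = mex{2,1,0} = 3
G(7) = mex{2,1,1} = 0
G(8) = mex{3,2,1} = 0
G(9) = mex{0,2,2} = 1
G(10) = mex{0,3,2} = 1
G(11) = mex{1,0,3} = 2
G(12) = mex{1,0,0} = 2
G(13) = mex{2,1,0} = 3
P-positions are exactly the n with G(n) = 0.

0, 1, 7, 8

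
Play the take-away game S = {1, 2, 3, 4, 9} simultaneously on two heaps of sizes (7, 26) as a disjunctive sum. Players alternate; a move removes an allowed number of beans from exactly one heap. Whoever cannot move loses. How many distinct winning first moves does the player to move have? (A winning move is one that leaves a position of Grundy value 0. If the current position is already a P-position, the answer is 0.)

3

All heaps use S = {1, 2, 3, 4, 9}:
G(0) = 0
G(1) = mex{0} = 1
G(2) = mex{1,0} = 2
G(3) = mex{2,1,0} = 3
G(4) = mex{3,2,1,0} = 4
G(5) = mex{4,3,2,1} = 0
G(6) = mex{0,4,3,2} = 1
G(7) = mex{1,0,4,3} = 2
G(8) = mex{2,1,0,4} = 3
G(9) = mex{3,2,1,0,0} = 4
G(10) = mex{4,3,2,1,1} = 0
G(11) = mex{0,4,3,2,2} = 1
G(12) = mex{1,0,4,3,3} = 2
G(13) = mex{2,1,0,4,4} = 3
G(14) = mex{3,2,1,0,0} = 4
G(15) = mex{4,3,2,1,1} = 0
G(16) = mex{0,4,3,2,2} = 1
G(17) = mex{1,0,4,3,3} = 2
G(18) = mex{2,1,0,4,4} = 3
G(19) = mex{3,2,1,0,0} = 4
G(20) = mex{4,3,2,1,1} = 0
G(21) = mex{0,4,3,2,2} = 1
G(22) = mex{1,0,4,3,3} = 2
G(23) = mex{2,1,0,4,4} = 3
G(24) = mex{3,2,1,0,0} = 4
G(25) = mex{4,3,2,1,1} = 0
G(26) = mex{0,4,3,2,2} = 1
Heap A: G(7) = 2.
Heap B: G(26) = 1.
Combined Grundy value = 2 ⊕ 1 = 3.
A winning move leaves total XOR = 0, i.e. changes one component's Grundy value g to g ⊕ X where X is the current total.
Heap A: need g' = 2⊕3 = 1. Options: 7−1→G=1, 7−2→G=0, 7−3→G=4, 7−4→G=3. Hits: 1.
Heap B: need g' = 1⊕3 = 2. Options: 26−1→G=0, 26−2→G=4, 26−3→G=3, 26−4→G=2, 26−9→G=2. Hits: 2.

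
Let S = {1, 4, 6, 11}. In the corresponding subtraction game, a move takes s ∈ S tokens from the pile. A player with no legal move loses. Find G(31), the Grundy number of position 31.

G(0) = 0
G(1) = mex{0} = 1
G(2) = mex{1} = 0
G(3) = mex{0} = 1
G(4) = mex{1,0} = 2
G(5) = mex{2,1} = 0
G(6) = mex{0,0,0} = 1
G(7) = mex{1,1,1} = 0
G(8) = mex{0,2,0} = 1
G(9) = mex{1,0,1} = 2
G(10) = mex{2,1,2} = 0
G(11) = mex{0,0,0,0} = 1
G(12) = mex{1,1,1,1} = 0
G(13) = mex{0,2,0,0} = 1
G(14) = mex{1,0,1,1} = 2
G(15) = mex{2,1,2,2} = 0
G(16) = mex{0,0,0,0} = 1
G(17) = mex{1,1,1,1} = 0
G(18) = mex{0,2,0,0} = 1
G(19) = mex{1,0,1,1} = 2
G(20) = mex{2,1,2,2} = 0
G(21) = mex{0,0,0,0} = 1
G(22) = mex{1,1,1,1} = 0
G(23) = mex{0,2,0,0} = 1
G(24) = mex{1,0,1,1} = 2
G(25) = mex{2,1,2,2} = 0
G(26) = mex{0,0,0,0} = 1
G(27) = mex{1,1,1,1} = 0
G(28) = mex{0,2,0,0} = 1
G(29) = mex{1,0,1,1} = 2
G(30) = mex{2,1,2,2} = 0
G(31) = mex{0,0,0,0} = 1

1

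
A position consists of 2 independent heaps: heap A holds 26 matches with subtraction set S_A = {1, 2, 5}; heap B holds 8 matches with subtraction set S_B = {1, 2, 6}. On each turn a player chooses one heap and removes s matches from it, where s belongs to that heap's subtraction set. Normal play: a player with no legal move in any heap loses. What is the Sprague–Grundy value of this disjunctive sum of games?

3

Heap A, S = {1, 2, 5}:
G(0) = 0
G(1) = mex{0} = 1
G(2) = mex{1,0} = 2
G(3) = mex{2,1} = 0
G(4) = mex{0,2} = 1
G(5) = mex{1,0,0} = 2
G(6) = mex{2,1,1} = 0
G(7) = mex{0,2,2} = 1
G(8) = mex{1,0,0} = 2
G(9) = mex{2,1,1} = 0
G(10) = mex{0,2,2} = 1
G(11) = mex{1,0,0} = 2
G(12) = mex{2,1,1} = 0
G(13) = mex{0,2,2} = 1
G(14) = mex{1,0,0} = 2
G(15) = mex{2,1,1} = 0
G(16) = mex{0,2,2} = 1
G(17) = mex{1,0,0} = 2
G(18) = mex{2,1,1} = 0
G(19) = mex{0,2,2} = 1
G(20) = mex{1,0,0} = 2
G(21) = mex{2,1,1} = 0
G(22) = mex{0,2,2} = 1
G(23) = mex{1,0,0} = 2
G(24) = mex{2,1,1} = 0
G(25) = mex{0,2,2} = 1
G(26) = mex{1,0,0} = 2
G_A(26) = 2.
Heap B, S = {1, 2, 6}:
G(0) = 0
G(1) = mex{0} = 1
G(2) = mex{1,0} = 2
G(3) = mex{2,1} = 0
G(4) = mex{0,2} = 1
G(5) = mex{1,0} = 2
G(6) = mex{2,1,0} = 3
G(7) = mex{3,2,1} = 0
G(8) = mex{0,3,2} = 1
G_B(8) = 1.
Combined Grundy value = 2 ⊕ 1 = 3.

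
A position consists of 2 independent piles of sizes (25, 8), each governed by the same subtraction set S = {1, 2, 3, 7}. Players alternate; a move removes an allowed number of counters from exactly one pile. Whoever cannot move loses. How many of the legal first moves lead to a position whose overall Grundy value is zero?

3

All piles use S = {1, 2, 3, 7}:
n :  0  1  2  3  4  5  6  7  8  9 10 11 12 13 14 15 16 17 18 19 20 21 22 23 24 25
G :  0  1  2  3  0  1  2  3  0  1  2  3  0  1  2  3  0  1  2  3  0  1  2  3  0  1
Pile A: G(25) = 1.
Pile B: G(8) = 0.
Combined Grundy value = 1 ⊕ 0 = 1.
A winning move leaves total XOR = 0, i.e. changes one component's Grundy value g to g ⊕ X where X is the current total.
Pile A: need g' = 1⊕1 = 0. Options: 25−1→G=0, 25−2→G=3, 25−3→G=2, 25−7→G=2. Hits: 1.
Pile B: need g' = 0⊕1 = 1. Options: 8−1→G=3, 8−2→G=2, 8−3→G=1, 8−7→G=1. Hits: 2.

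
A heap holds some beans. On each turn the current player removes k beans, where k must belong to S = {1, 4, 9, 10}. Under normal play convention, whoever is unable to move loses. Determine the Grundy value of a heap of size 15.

G(0) = 0
G(1) = mex{0} = 1
G(2) = mex{1} = 0
G(3) = mex{0} = 1
G(4) = mex{1,0} = 2
G(5) = mex{2,1} = 0
G(6) = mex{0,0} = 1
G(7) = mex{1,1} = 0
G(8) = mex{0,2} = 1
G(9) = mex{1,0,0} = 2
G(10) = mex{2,1,1,0} = 3
G(11) = mex{3,0,0,1} = 2
G(12) = mex{2,1,1,0} = 3
G(13) = mex{3,2,2,1} = 0
G(14) = mex{0,3,0,2} = 1
G(15) = mex{1,2,1,0} = 3

3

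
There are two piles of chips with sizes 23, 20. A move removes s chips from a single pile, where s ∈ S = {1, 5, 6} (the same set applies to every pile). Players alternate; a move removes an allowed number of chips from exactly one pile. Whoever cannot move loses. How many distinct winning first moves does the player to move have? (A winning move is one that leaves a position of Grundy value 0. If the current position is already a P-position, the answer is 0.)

2

All piles use S = {1, 5, 6}:
n :  0  1  2  3  4  5  6  7  8  9 10 11 12 13 14 15 16 17 18 19 20 21 22 23
G :  0  1  0  1  0  1  2  3  2  3  2  0  1  0  1  0  1  2  3  2  3  2  0  1
Pile A: G(23) = 1.
Pile B: G(20) = 3.
Combined Grundy value = 1 ⊕ 3 = 2.
A winning move leaves total XOR = 0, i.e. changes one component's Grundy value g to g ⊕ X where X is the current total.
Pile A: need g' = 1⊕2 = 3. Options: 23−1→G=0, 23−5→G=3, 23−6→G=2. Hits: 1.
Pile B: need g' = 3⊕2 = 1. Options: 20−1→G=2, 20−5→G=0, 20−6→G=1. Hits: 1.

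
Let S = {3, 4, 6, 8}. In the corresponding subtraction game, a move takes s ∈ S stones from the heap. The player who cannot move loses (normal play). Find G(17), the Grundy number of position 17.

G(0) = 0
G(1) = mex{} = 0
G(2) = mex{} = 0
G(3) = mex{0} = 1
G(4) = mex{0,0} = 1
G(5) = mex{0,0} = 1
G(6) = mex{1,0,0} = 2
G(7) = mex{1,1,0} = 2
G(8) = mex{1,1,0,0} = 2
G(9) = mex{2,1,1,0} = 3
G(10) = mex{2,2,1,0} = 3
G(11) = mex{2,2,1,1} = 0
G(12) = mex{3,2,2,1} = 0
G(13) = mex{3,3,2,1} = 0
G(14) = mex{0,3,2,2} = 1
G(15) = mex{0,0,3,2} = 1
G(16) = mex{0,0,3,2} = 1
G(17) = mex{1,0,0,3} = 2

2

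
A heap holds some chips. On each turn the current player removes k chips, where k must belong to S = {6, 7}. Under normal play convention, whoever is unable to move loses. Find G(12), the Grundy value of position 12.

n :  0  1  2  3  4  5  6  7  8  9 10 11 12
G :  0  0  0  0  0  0  1  1  1  1  1  1  2

2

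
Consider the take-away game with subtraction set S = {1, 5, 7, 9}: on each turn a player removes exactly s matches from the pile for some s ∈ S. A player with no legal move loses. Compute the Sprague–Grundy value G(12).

n :  0  1  2  3  4  5  6  7  8  9 10 11 12
G :  0  1  0  1  0  1  0  1  0  1  0  1  0

0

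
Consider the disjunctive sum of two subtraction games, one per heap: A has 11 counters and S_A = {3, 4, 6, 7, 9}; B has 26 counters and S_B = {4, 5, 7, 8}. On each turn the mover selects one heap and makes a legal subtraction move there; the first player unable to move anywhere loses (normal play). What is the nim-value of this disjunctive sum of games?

3

Heap A, S = {3, 4, 6, 7, 9}:
n :  0  1  2  3  4  5  6  7  8  9 10 11
G :  0  0  0  1  1  1  2  2  2  3  3  3
G_A(11) = 3.
Heap B, S = {4, 5, 7, 8}:
G(0) = 0
G(1) = mex{} = 0
G(2) = mex{} = 0
G(3) = mex{} = 0
G(4) = mex{0} = 1
G(5) = mex{0,0} = 1
G(6) = mex{0,0} = 1
G(7) = mex{0,0,0} = 1
G(8) = mex{1,0,0,0} = 2
G(9) = mex{1,1,0,0} = 2
G(10) = mex{1,1,0,0} = 2
G(11) = mex{1,1,1,0} = 2
G(12) = mex{2,1,1,1} = 0
G(13) = mex{2,2,1,1} = 0
G(14) = mex{2,2,1,1} = 0
G(15) = mex{2,2,2,1} = 0
G(16) = mex{0,2,2,2} = 1
G(17) = mex{0,0,2,2} = 1
G(18) = mex{0,0,2,2} = 1
G(19) = mex{0,0,0,2} = 1
G(20) = mex{1,0,0,0} = 2
G(21) = mex{1,1,0,0} = 2
G(22) = mex{1,1,0,0} = 2
G(23) = mex{1,1,1,0} = 2
G(24) = mex{2,1,1,1} = 0
G(25) = mex{2,2,1,1} = 0
G(26) = mex{2,2,1,1} = 0
G_B(26) = 0.
Combined Grundy value = 3 ⊕ 0 = 3.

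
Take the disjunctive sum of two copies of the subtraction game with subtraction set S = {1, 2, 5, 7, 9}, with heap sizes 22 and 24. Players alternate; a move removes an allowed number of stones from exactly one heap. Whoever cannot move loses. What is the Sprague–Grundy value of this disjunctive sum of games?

6

All heaps use S = {1, 2, 5, 7, 9}:
G(0) = 0
G(1) = mex{0} = 1
G(2) = mex{1,0} = 2
G(3) = mex{2,1} = 0
G(4) = mex{0,2} = 1
G(5) = mex{1,0,0} = 2
G(6) = mex{2,1,1} = 0
G(7) = mex{0,2,2,0} = 1
G(8) = mex{1,0,0,1} = 2
G(9) = mex{2,1,1,2,0} = 3
G(10) = mex{3,2,2,0,1} = 4
G(11) = mex{4,3,0,1,2} = 5
G(12) = mex{5,4,1,2,0} = 3
G(13) = mex{3,5,2,0,1} = 4
G(14) = mex{4,3,3,1,2} = 0
G(15) = mex{0,4,4,2,0} = 1
G(16) = mex{1,0,5,3,1} = 2
G(17) = mex{2,1,3,4,2} = 0
G(18) = mex{0,2,4,5,3} = 1
G(19) = mex{1,0,0,3,4} = 2
G(20) = mex{2,1,1,4,5} = 0
G(21) = mex{0,2,2,0,3} = 1
G(22) = mex{1,0,0,1,4} = 2
G(23) = mex{2,1,1,2,0} = 3
G(24) = mex{3,2,2,0,1} = 4
Heap A: G(22) = 2.
Heap B: G(24) = 4.
Combined Grundy value = 2 ⊕ 4 = 6.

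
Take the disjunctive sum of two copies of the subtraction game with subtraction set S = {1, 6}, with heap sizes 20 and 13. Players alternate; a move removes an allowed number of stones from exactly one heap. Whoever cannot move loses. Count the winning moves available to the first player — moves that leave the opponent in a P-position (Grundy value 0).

All heaps use S = {1, 6}:
n :  0  1  2  3  4  5  6  7  8  9 10 11 12 13 14 15 16 17 18 19 20
G :  0  1  0  1  0  1  2  0  1  0  1  0  1  2  0  1  0  1  0  1  2
Heap A: G(20) = 2.
Heap B: G(13) = 2.
Combined Grundy value = 2 ⊕ 2 = 0.
A winning move leaves total XOR = 0, i.e. changes one component's Grundy value g to g ⊕ X where X is the current total.
Heap A: target g' = 2⊕0 = 2, but every legal move changes the Grundy value (mex property), so 0 moves.
Heap B: target g' = 2⊕0 = 2, but every legal move changes the Grundy value (mex property), so 0 moves.

0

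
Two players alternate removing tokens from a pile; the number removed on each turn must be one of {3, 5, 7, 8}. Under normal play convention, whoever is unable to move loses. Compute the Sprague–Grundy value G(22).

0

n :  0  1  2  3  4  5  6  7  8  9 10 11 12 13 14 15 16 17 18 19 20 21 22
G :  0  0  0  1  1  1  2  2  2  3  3  0  0  0  1  1  1  2  2  2  3  3  0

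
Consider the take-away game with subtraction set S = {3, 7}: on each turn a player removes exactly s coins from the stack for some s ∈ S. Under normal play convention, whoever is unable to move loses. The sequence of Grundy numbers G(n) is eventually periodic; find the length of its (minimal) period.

G(0) = 0
G(1) = mex{} = 0
G(2) = mex{} = 0
G(3) = mex{0} = 1
G(4) = mex{0} = 1
G(5) = mex{0} = 1
G(6) = mex{1} = 0
G(7) = mex{1,0} = 2
G(8) = mex{1,0} = 2
G(9) = mex{0,0} = 1
G(10) = mex{2,1} = 0
G(11) = mex{2,1} = 0
G(12) = mex{1,1} = 0
G(13) = mex{0,0} = 1
G(14) = mex{0,2} = 1
G(15) = mex{0,2} = 1
G(16) = mex{1,1} = 0
G(17) = mex{1,0} = 2
G(18) = mex{1,0} = 2
G(19) = mex{0,0} = 1
G(20) = mex{2,1} = 0
G(21) = mex{2,1} = 0
G(n+10) = G(n) holds for n = 0,…,6 (a full window of length max(S) = 7), so the sequence is purely periodic with period 10.

10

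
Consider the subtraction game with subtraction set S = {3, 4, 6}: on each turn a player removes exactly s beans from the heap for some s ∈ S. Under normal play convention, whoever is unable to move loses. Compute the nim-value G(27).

n :  0  1  2  3  4  5  6  7  8  9 10 11 12 13 14 15 16 17 18 19 20 21 22 23 24 25 26 27
G :  0  0  0  1  1  1  2  2  2  0  0  0  1  1  1  2  2  2  0  0  0  1  1  1  2  2  2  0

0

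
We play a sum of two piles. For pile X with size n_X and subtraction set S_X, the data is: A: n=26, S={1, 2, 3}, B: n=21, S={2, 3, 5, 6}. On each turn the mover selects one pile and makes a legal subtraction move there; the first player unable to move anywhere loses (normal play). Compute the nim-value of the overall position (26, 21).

0

Pile A, S = {1, 2, 3}:
G(0) = 0
G(1) = mex{0} = 1
G(2) = mex{1,0} = 2
G(3) = mex{2,1,0} = 3
G(4) = mex{3,2,1} = 0
G(5) = mex{0,3,2} = 1
G(6) = mex{1,0,3} = 2
G(7) = mex{2,1,0} = 3
G(8) = mex{3,2,1} = 0
G(9) = mex{0,3,2} = 1
G(10) = mex{1,0,3} = 2
G(11) = mex{2,1,0} = 3
G(12) = mex{3,2,1} = 0
G(13) = mex{0,3,2} = 1
G(14) = mex{1,0,3} = 2
G(15) = mex{2,1,0} = 3
G(16) = mex{3,2,1} = 0
G(17) = mex{0,3,2} = 1
G(18) = mex{1,0,3} = 2
G(19) = mex{2,1,0} = 3
G(20) = mex{3,2,1} = 0
G(21) = mex{0,3,2} = 1
G(22) = mex{1,0,3} = 2
G(23) = mex{2,1,0} = 3
G(24) = mex{3,2,1} = 0
G(25) = mex{0,3,2} = 1
G(26) = mex{1,0,3} = 2
G_A(26) = 2.
Pile B, S = {2, 3, 5, 6}:
G(0) = 0
G(1) = mex{} = 0
G(2) = mex{0} = 1
G(3) = mex{0,0} = 1
G(4) = mex{1,0} = 2
G(5) = mex{1,1,0} = 2
G(6) = mex{2,1,0,0} = 3
G(7) = mex{2,2,1,0} = 3
G(8) = mex{3,2,1,1} = 0
G(9) = mex{3,3,2,1} = 0
G(10) = mex{0,3,2,2} = 1
G(11) = mex{0,0,3,2} = 1
G(12) = mex{1,0,3,3} = 2
G(13) = mex{1,1,0,3} = 2
G(14) = mex{2,1,0,0} = 3
G(15) = mex{2,2,1,0} = 3
G(16) = mex{3,2,1,1} = 0
G(17) = mex{3,3,2,1} = 0
G(18) = mex{0,3,2,2} = 1
G(19) = mex{0,0,3,2} = 1
G(20) = mex{1,0,3,3} = 2
G(21) = mex{1,1,0,3} = 2
G_B(21) = 2.
Combined Grundy value = 2 ⊕ 2 = 0.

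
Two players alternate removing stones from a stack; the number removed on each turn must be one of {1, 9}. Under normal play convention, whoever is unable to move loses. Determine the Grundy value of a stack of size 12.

n :  0  1  2  3  4  5  6  7  8  9 10 11 12
G :  0  1  0  1  0  1  0  1  0  1  0  1  0

0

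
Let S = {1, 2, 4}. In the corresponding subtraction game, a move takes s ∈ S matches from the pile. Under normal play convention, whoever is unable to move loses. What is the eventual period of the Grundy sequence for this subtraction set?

3

n :  0  1  2  3  4  5  6  7  8  9 10 11 12 13 14
G :  0  1  2  0  1  2  0  1  2  0  1  2  0  1  2
G(n+3) = G(n) holds for n = 0,…,3 (a full window of length max(S) = 4), so the sequence is purely periodic with period 3.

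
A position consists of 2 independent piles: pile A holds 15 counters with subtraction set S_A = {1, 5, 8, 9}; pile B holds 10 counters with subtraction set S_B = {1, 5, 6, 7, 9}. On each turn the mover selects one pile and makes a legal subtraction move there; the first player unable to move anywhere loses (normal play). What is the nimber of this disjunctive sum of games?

1

Pile A, S = {1, 5, 8, 9}:
n :  0  1  2  3  4  5  6  7  8  9 10 11 12 13 14 15
G :  0  1  0  1  0  1  0  1  2  3  2  3  2  3  2  3
G_A(15) = 3.
Pile B, S = {1, 5, 6, 7, 9}:
n :  0  1  2  3  4  5  6  7  8  9 10
G :  0  1  0  1  0  1  2  3  2  3  2
G_B(10) = 2.
Combined Grundy value = 3 ⊕ 2 = 1.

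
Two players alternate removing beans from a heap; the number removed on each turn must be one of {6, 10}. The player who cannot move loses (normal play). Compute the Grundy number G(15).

n :  0  1  2  3  4  5  6  7  8  9 10 11 12 13 14 15
G :  0  0  0  0  0  0  1  1  1  1  1  1  2  2  2  2

2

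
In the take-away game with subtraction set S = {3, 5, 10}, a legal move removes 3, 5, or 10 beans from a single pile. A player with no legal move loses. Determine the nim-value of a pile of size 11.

G(0) = 0
G(1) = mex{} = 0
G(2) = mex{} = 0
G(3) = mex{0} = 1
G(4) = mex{0} = 1
G(5) = mex{0,0} = 1
G(6) = mex{1,0} = 2
G(7) = mex{1,0} = 2
G(8) = mex{1,1} = 0
G(9) = mex{2,1} = 0
G(10) = mex{2,1,0} = 3
G(11) = mex{0,2,0} = 1

1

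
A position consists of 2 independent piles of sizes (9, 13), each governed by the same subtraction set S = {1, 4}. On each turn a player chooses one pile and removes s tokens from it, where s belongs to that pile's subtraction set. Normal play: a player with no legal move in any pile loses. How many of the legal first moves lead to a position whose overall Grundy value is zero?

2

All piles use S = {1, 4}:
n :  0  1  2  3  4  5  6  7  8  9 10 11 12 13
G :  0  1  0  1  2  0  1  0  1  2  0  1  0  1
Pile A: G(9) = 2.
Pile B: G(13) = 1.
Combined Grundy value = 2 ⊕ 1 = 3.
A winning move leaves total XOR = 0, i.e. changes one component's Grundy value g to g ⊕ X where X is the current total.
Pile A: need g' = 2⊕3 = 1. Options: 9−1→G=1, 9−4→G=0. Hits: 1.
Pile B: need g' = 1⊕3 = 2. Options: 13−1→G=0, 13−4→G=2. Hits: 1.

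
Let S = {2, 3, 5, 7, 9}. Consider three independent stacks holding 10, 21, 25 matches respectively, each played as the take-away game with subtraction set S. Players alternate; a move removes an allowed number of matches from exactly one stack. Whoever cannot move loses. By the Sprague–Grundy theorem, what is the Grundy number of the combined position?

1

All stacks use S = {2, 3, 5, 7, 9}:
G(0) = 0
G(1) = mex{} = 0
G(2) = mex{0} = 1
G(3) = mex{0,0} = 1
G(4) = mex{1,0} = 2
G(5) = mex{1,1,0} = 2
G(6) = mex{2,1,0} = 3
G(7) = mex{2,2,1,0} = 3
G(8) = mex{3,2,1,0} = 4
G(9) = mex{3,3,2,1,0} = 4
G(10) = mex{4,3,2,1,0} = 5
G(11) = mex{4,4,3,2,1} = 0
G(12) = mex{5,4,3,2,1} = 0
G(13) = mex{0,5,4,3,2} = 1
G(14) = mex{0,0,4,3,2} = 1
G(15) = mex{1,0,5,4,3} = 2
G(16) = mex{1,1,0,4,3} = 2
G(17) = mex{2,1,0,5,4} = 3
G(18) = mex{2,2,1,0,4} = 3
G(19) = mex{3,2,1,0,5} = 4
G(20) = mex{3,3,2,1,0} = 4
G(21) = mex{4,3,2,1,0} = 5
G(22) = mex{4,4,3,2,1} = 0
G(23) = mex{5,4,3,2,1} = 0
G(24) = mex{0,5,4,3,2} = 1
G(25) = mex{0,0,4,3,2} = 1
Stack A: G(10) = 5.
Stack B: G(21) = 5.
Stack C: G(25) = 1.
Combined Grundy value = 5 ⊕ 5 ⊕ 1 = 1.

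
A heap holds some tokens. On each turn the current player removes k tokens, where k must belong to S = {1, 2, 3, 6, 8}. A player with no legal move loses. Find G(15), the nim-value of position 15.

2

n :  0  1  2  3  4  5  6  7  8  9 10 11 12 13 14 15
G :  0  1  2  3  0  1  2  3  4  0  1  2  3  0  1  2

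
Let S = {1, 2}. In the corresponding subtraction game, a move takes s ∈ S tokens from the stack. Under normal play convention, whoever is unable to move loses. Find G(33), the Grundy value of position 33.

n :  0  1  2  3  4  5  6  7  8  9 10 11 12 13 14 15 16 17 18 19 20 21 22 23 24 25 26 27 28 29 30 31 32 33
G :  0  1  2  0  1  2  0  1  2  0  1  2  0  1  2  0  1  2  0  1  2  0  1  2  0  1  2  0  1  2  0  1  2  0

0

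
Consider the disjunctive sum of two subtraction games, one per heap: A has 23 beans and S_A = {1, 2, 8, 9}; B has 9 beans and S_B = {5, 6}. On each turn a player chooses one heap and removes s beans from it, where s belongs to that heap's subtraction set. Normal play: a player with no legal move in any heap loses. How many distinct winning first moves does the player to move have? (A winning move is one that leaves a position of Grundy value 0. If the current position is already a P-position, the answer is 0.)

4

Heap A, S = {1, 2, 8, 9}:
n :  0  1  2  3  4  5  6  7  8  9 10 11 12 13 14 15 16 17 18 19 20 21 22 23
G :  0  1  2  0  1  2  0  1  2  3  0  1  2  0  1  2  0  1  2  3  0  1  2  0
G_A(23) = 0.
Heap B, S = {5, 6}:
G(0) = 0
G(1) = mex{} = 0
G(2) = mex{} = 0
G(3) = mex{} = 0
G(4) = mex{} = 0
G(5) = mex{0} = 1
G(6) = mex{0,0} = 1
G(7) = mex{0,0} = 1
G(8) = mex{0,0} = 1
G(9) = mex{0,0} = 1
G_B(9) = 1.
Combined Grundy value = 0 ⊕ 1 = 1.
A winning move leaves total XOR = 0, i.e. changes one component's Grundy value g to g ⊕ X where X is the current total.
Heap A: need g' = 0⊕1 = 1. Options: 23−1→G=2, 23−2→G=1, 23−8→G=2, 23−9→G=1. Hits: 2.
Heap B: need g' = 1⊕1 = 0. Options: 9−5→G=0, 9−6→G=0. Hits: 2.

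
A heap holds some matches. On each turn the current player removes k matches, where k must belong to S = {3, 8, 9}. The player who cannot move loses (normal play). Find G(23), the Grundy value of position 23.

G(0) = 0
G(1) = mex{} = 0
G(2) = mex{} = 0
G(3) = mex{0} = 1
G(4) = mex{0} = 1
G(5) = mex{0} = 1
G(6) = mex{1} = 0
G(7) = mex{1} = 0
G(8) = mex{1,0} = 2
G(9) = mex{0,0,0} = 1
G(10) = mex{0,0,0} = 1
G(11) = mex{2,1,0} = 3
G(12) = mex{1,1,1} = 0
G(13) = mex{1,1,1} = 0
G(14) = mex{3,0,1} = 2
G(15) = mex{0,0,0} = 1
G(16) = mex{0,2,0} = 1
G(17) = mex{2,1,2} = 0
G(18) = mex{1,1,1} = 0
G(19) = mex{1,3,1} = 0
G(20) = mex{0,0,3} = 1
G(21) = mex{0,0,0} = 1
G(22) = mex{0,2,0} = 1
G(23) = mex{1,1,2} = 0

0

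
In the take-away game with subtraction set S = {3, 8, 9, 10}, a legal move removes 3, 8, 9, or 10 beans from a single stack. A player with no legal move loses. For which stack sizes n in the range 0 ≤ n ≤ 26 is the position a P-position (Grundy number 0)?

0, 1, 2, 6, 7, 13, 18, 19, 20, 24, 25

G(0) = 0
G(1) = mex{} = 0
G(2) = mex{} = 0
G(3) = mex{0} = 1
G(4) = mex{0} = 1
G(5) = mex{0} = 1
G(6) = mex{1} = 0
G(7) = mex{1} = 0
G(8) = mex{1,0} = 2
G(9) = mex{0,0,0} = 1
G(10) = mex{0,0,0,0} = 1
G(11) = mex{2,1,0,0} = 3
G(12) = mex{1,1,1,0} = 2
G(13) = mex{1,1,1,1} = 0
G(14) = mex{3,0,1,1} = 2
G(15) = mex{2,0,0,1} = 3
G(16) = mex{0,2,0,0} = 1
G(17) = mex{2,1,2,0} = 3
G(18) = mex{3,1,1,2} = 0
G(19) = mex{1,3,1,1} = 0
G(20) = mex{3,2,3,1} = 0
G(21) = mex{0,0,2,3} = 1
G(22) = mex{0,2,0,2} = 1
G(23) = mex{0,3,2,0} = 1
G(24) = mex{1,1,3,2} = 0
G(25) = mex{1,3,1,3} = 0
G(26) = mex{1,0,3,1} = 2
P-positions are exactly the n with G(n) = 0.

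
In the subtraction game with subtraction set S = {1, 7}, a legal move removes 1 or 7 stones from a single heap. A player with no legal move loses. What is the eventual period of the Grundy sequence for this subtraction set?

2

G(0) = 0
G(1) = mex{0} = 1
G(2) = mex{1} = 0
G(3) = mex{0} = 1
G(4) = mex{1} = 0
G(5) = mex{0} = 1
G(6) = mex{1} = 0
G(7) = mex{0,0} = 1
G(8) = mex{1,1} = 0
G(9) = mex{0,0} = 1
G(10) = mex{1,1} = 0
G(11) = mex{0,0} = 1
G(12) = mex{1,1} = 0
G(13) = mex{0,0} = 1
G(14) = mex{1,1} = 0
G(n+2) = G(n) holds for n = 0,…,6 (a full window of length max(S) = 7), so the sequence is purely periodic with period 2.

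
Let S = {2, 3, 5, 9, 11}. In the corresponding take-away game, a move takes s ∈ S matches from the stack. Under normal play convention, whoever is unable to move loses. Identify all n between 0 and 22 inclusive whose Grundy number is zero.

0, 1, 7, 8, 14, 15, 21, 22

n :  0  1  2  3  4  5  6  7  8  9 10 11 12 13 14 15 16 17 18 19 20 21 22
G :  0  0  1  1  2  2  3  0  0  1  1  2  2  3  0  0  1  1  2  2  3  0  0
P-positions are exactly the n with G(n) = 0.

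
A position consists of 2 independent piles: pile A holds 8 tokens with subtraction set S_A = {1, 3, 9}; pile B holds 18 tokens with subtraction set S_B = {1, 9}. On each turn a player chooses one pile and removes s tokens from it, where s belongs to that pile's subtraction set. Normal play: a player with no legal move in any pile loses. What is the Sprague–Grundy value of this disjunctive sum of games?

Pile A, S = {1, 3, 9}:
n : 0 1 2 3 4 5 6 7 8
G : 0 1 0 1 0 1 0 1 0
G_A(8) = 0.
Pile B, S = {1, 9}:
n :  0  1  2  3  4  5  6  7  8  9 10 11 12 13 14 15 16 17 18
G :  0  1  0  1  0  1  0  1  0  1  0  1  0  1  0  1  0  1  0
G_B(18) = 0.
Combined Grundy value = 0 ⊕ 0 = 0.

0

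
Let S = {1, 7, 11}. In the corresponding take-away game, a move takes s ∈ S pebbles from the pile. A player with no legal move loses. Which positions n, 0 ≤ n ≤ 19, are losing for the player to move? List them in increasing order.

G(0) = 0
G(1) = mex{0} = 1
G(2) = mex{1} = 0
G(3) = mex{0} = 1
G(4) = mex{1} = 0
G(5) = mex{0} = 1
G(6) = mex{1} = 0
G(7) = mex{0,0} = 1
G(8) = mex{1,1} = 0
G(9) = mex{0,0} = 1
G(10) = mex{1,1} = 0
G(11) = mex{0,0,0} = 1
G(12) = mex{1,1,1} = 0
G(13) = mex{0,0,0} = 1
G(14) = mex{1,1,1} = 0
G(15) = mex{0,0,0} = 1
G(16) = mex{1,1,1} = 0
G(17) = mex{0,0,0} = 1
G(18) = mex{1,1,1} = 0
G(19) = mex{0,0,0} = 1
P-positions are exactly the n with G(n) = 0.

0, 2, 4, 6, 8, 10, 12, 14, 16, 18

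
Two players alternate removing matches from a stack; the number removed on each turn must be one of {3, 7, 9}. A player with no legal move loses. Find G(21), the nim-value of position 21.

G(0) = 0
G(1) = mex{} = 0
G(2) = mex{} = 0
G(3) = mex{0} = 1
G(4) = mex{0} = 1
G(5) = mex{0} = 1
G(6) = mex{1} = 0
G(7) = mex{1,0} = 2
G(8) = mex{1,0} = 2
G(9) = mex{0,0,0} = 1
G(10) = mex{2,1,0} = 3
G(11) = mex{2,1,0} = 3
G(12) = mex{1,1,1} = 0
G(13) = mex{3,0,1} = 2
G(14) = mex{3,2,1} = 0
G(15) = mex{0,2,0} = 1
G(16) = mex{2,1,2} = 0
G(17) = mex{0,3,2} = 1
G(18) = mex{1,3,1} = 0
G(19) = mex{0,0,3} = 1
G(20) = mex{1,2,3} = 0
G(21) = mex{0,0,0} = 1

1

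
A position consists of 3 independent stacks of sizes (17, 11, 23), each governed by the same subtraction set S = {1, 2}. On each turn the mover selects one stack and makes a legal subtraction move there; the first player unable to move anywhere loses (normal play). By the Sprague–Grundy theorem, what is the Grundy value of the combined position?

All stacks use S = {1, 2}:
G(0) = 0
G(1) = mex{0} = 1
G(2) = mex{1,0} = 2
G(3) = mex{2,1} = 0
G(4) = mex{0,2} = 1
G(5) = mex{1,0} = 2
G(6) = mex{2,1} = 0
G(7) = mex{0,2} = 1
G(8) = mex{1,0} = 2
G(9) = mex{2,1} = 0
G(10) = mex{0,2} = 1
G(11) = mex{1,0} = 2
G(12) = mex{2,1} = 0
G(13) = mex{0,2} = 1
G(14) = mex{1,0} = 2
G(15) = mex{2,1} = 0
G(16) = mex{0,2} = 1
G(17) = mex{1,0} = 2
G(18) = mex{2,1} = 0
G(19) = mex{0,2} = 1
G(20) = mex{1,0} = 2
G(21) = mex{2,1} = 0
G(22) = mex{0,2} = 1
G(23) = mex{1,0} = 2
Stack A: G(17) = 2.
Stack B: G(11) = 2.
Stack C: G(23) = 2.
Combined Grundy value = 2 ⊕ 2 ⊕ 2 = 2.

2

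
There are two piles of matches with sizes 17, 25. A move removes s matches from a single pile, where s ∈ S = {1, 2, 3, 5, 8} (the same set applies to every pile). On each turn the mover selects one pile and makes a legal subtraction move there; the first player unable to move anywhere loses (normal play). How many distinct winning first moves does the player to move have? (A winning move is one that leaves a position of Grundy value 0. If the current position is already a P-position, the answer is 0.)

All piles use S = {1, 2, 3, 5, 8}:
G(0) = 0
G(1) = mex{0} = 1
G(2) = mex{1,0} = 2
G(3) = mex{2,1,0} = 3
G(4) = mex{3,2,1} = 0
G(5) = mex{0,3,2,0} = 1
G(6) = mex{1,0,3,1} = 2
G(7) = mex{2,1,0,2} = 3
G(8) = mex{3,2,1,3,0} = 4
G(9) = mex{4,3,2,0,1} = 5
G(10) = mex{5,4,3,1,2} = 0
G(11) = mex{0,5,4,2,3} = 1
G(12) = mex{1,0,5,3,0} = 2
G(13) = mex{2,1,0,4,1} = 3
G(14) = mex{3,2,1,5,2} = 0
G(15) = mex{0,3,2,0,3} = 1
G(16) = mex{1,0,3,1,4} = 2
G(17) = mex{2,1,0,2,5} = 3
G(18) = mex{3,2,1,3,0} = 4
G(19) = mex{4,3,2,0,1} = 5
G(20) = mex{5,4,3,1,2} = 0
G(21) = mex{0,5,4,2,3} = 1
G(22) = mex{1,0,5,3,0} = 2
G(23) = mex{2,1,0,4,1} = 3
G(24) = mex{3,2,1,5,2} = 0
G(25) = mex{0,3,2,0,3} = 1
Pile A: G(17) = 3.
Pile B: G(25) = 1.
Combined Grundy value = 3 ⊕ 1 = 2.
A winning move leaves total XOR = 0, i.e. changes one component's Grundy value g to g ⊕ X where X is the current total.
Pile A: need g' = 3⊕2 = 1. Options: 17−1→G=2, 17−2→G=1, 17−3→G=0, 17−5→G=2, 17−8→G=5. Hits: 1.
Pile B: need g' = 1⊕2 = 3. Options: 25−1→G=0, 25−2→G=3, 25−3→G=2, 25−5→G=0, 25−8→G=3. Hits: 2.

3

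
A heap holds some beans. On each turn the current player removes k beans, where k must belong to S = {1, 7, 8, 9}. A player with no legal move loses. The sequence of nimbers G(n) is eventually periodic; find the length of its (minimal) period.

16

n :  0  1  2  3  4  5  6  7  8  9 10 11 12 13 14 15 16 17 18 19 20 21 22 23 24 25 26 27 28 29 30 31 32 33
G :  0  1  0  1  0  1  0  1  2  3  2  3  2  3  2  3  0  1  0  1  0  1  0  1  2  3  2  3  2  3  2  3  0  1
G(n+16) = G(n) holds for n = 0,…,8 (a full window of length max(S) = 9), so the sequence is purely periodic with period 16.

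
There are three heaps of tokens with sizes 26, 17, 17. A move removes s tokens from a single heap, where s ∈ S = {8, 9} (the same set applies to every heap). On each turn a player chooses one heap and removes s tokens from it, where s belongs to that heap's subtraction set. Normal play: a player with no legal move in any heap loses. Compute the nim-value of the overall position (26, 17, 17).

All heaps use S = {8, 9}:
G(0) = 0
G(1) = mex{} = 0
G(2) = mex{} = 0
G(3) = mex{} = 0
G(4) = mex{} = 0
G(5) = mex{} = 0
G(6) = mex{} = 0
G(7) = mex{} = 0
G(8) = mex{0} = 1
G(9) = mex{0,0} = 1
G(10) = mex{0,0} = 1
G(11) = mex{0,0} = 1
G(12) = mex{0,0} = 1
G(13) = mex{0,0} = 1
G(14) = mex{0,0} = 1
G(15) = mex{0,0} = 1
G(16) = mex{1,0} = 2
G(17) = mex{1,1} = 0
G(18) = mex{1,1} = 0
G(19) = mex{1,1} = 0
G(20) = mex{1,1} = 0
G(21) = mex{1,1} = 0
G(22) = mex{1,1} = 0
G(23) = mex{1,1} = 0
G(24) = mex{2,1} = 0
G(25) = mex{0,2} = 1
G(26) = mex{0,0} = 1
Heap A: G(26) = 1.
Heap B: G(17) = 0.
Heap C: G(17) = 0.
Combined Grundy value = 1 ⊕ 0 ⊕ 0 = 1.

1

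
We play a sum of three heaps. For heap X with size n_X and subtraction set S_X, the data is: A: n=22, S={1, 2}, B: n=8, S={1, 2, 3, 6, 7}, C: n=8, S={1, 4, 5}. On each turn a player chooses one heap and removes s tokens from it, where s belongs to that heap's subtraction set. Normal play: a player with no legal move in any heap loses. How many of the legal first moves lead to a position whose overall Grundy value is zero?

4

Heap A, S = {1, 2}:
G(0) = 0
G(1) = mex{0} = 1
G(2) = mex{1,0} = 2
G(3) = mex{2,1} = 0
G(4) = mex{0,2} = 1
G(5) = mex{1,0} = 2
G(6) = mex{2,1} = 0
G(7) = mex{0,2} = 1
G(8) = mex{1,0} = 2
G(9) = mex{2,1} = 0
G(10) = mex{0,2} = 1
G(11) = mex{1,0} = 2
G(12) = mex{2,1} = 0
G(13) = mex{0,2} = 1
G(14) = mex{1,0} = 2
G(15) = mex{2,1} = 0
G(16) = mex{0,2} = 1
G(17) = mex{1,0} = 2
G(18) = mex{2,1} = 0
G(19) = mex{0,2} = 1
G(20) = mex{1,0} = 2
G(21) = mex{2,1} = 0
G(22) = mex{0,2} = 1
G_A(22) = 1.
Heap B, S = {1, 2, 3, 6, 7}:
n : 0 1 2 3 4 5 6 7 8
G : 0 1 2 3 0 1 2 3 0
G_B(8) = 0.
Heap C, S = {1, 4, 5}:
G(0) = 0
G(1) = mex{0} = 1
G(2) = mex{1} = 0
G(3) = mex{0} = 1
G(4) = mex{1,0} = 2
G(5) = mex{2,1,0} = 3
G(6) = mex{3,0,1} = 2
G(7) = mex{2,1,0} = 3
G(8) = mex{3,2,1} = 0
G_C(8) = 0.
Combined Grundy value = 1 ⊕ 0 ⊕ 0 = 1.
A winning move leaves total XOR = 0, i.e. changes one component's Grundy value g to g ⊕ X where X is the current total.
Heap A: need g' = 1⊕1 = 0. Options: 22−1→G=0, 22−2→G=2. Hits: 1.
Heap B: need g' = 0⊕1 = 1. Options: 8−1→G=3, 8−2→G=2, 8−3→G=1, 8−6→G=2, 8−7→G=1. Hits: 2.
Heap C: need g' = 0⊕1 = 1. Options: 8−1→G=3, 8−4→G=2, 8−5→G=1. Hits: 1.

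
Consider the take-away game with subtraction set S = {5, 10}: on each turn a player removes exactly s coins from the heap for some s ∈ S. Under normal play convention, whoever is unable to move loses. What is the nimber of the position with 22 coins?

1

G(0) = 0
G(1) = mex{} = 0
G(2) = mex{} = 0
G(3) = mex{} = 0
G(4) = mex{} = 0
G(5) = mex{0} = 1
G(6) = mex{0} = 1
G(7) = mex{0} = 1
G(8) = mex{0} = 1
G(9) = mex{0} = 1
G(10) = mex{1,0} = 2
G(11) = mex{1,0} = 2
G(12) = mex{1,0} = 2
G(13) = mex{1,0} = 2
G(14) = mex{1,0} = 2
G(15) = mex{2,1} = 0
G(16) = mex{2,1} = 0
G(17) = mex{2,1} = 0
G(18) = mex{2,1} = 0
G(19) = mex{2,1} = 0
G(20) = mex{0,2} = 1
G(21) = mex{0,2} = 1
G(22) = mex{0,2} = 1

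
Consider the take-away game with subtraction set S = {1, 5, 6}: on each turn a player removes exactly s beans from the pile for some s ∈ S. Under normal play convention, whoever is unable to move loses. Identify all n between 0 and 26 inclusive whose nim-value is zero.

0, 2, 4, 11, 13, 15, 22, 24, 26

G(0) = 0
G(1) = mex{0} = 1
G(2) = mex{1} = 0
G(3) = mex{0} = 1
G(4) = mex{1} = 0
G(5) = mex{0,0} = 1
G(6) = mex{1,1,0} = 2
G(7) = mex{2,0,1} = 3
G(8) = mex{3,1,0} = 2
G(9) = mex{2,0,1} = 3
G(10) = mex{3,1,0} = 2
G(11) = mex{2,2,1} = 0
G(12) = mex{0,3,2} = 1
G(13) = mex{1,2,3} = 0
G(14) = mex{0,3,2} = 1
G(15) = mex{1,2,3} = 0
G(16) = mex{0,0,2} = 1
G(17) = mex{1,1,0} = 2
G(18) = mex{2,0,1} = 3
G(19) = mex{3,1,0} = 2
G(20) = mex{2,0,1} = 3
G(21) = mex{3,1,0} = 2
G(22) = mex{2,2,1} = 0
G(23) = mex{0,3,2} = 1
G(24) = mex{1,2,3} = 0
G(25) = mex{0,3,2} = 1
G(26) = mex{1,2,3} = 0
P-positions are exactly the n with G(n) = 0.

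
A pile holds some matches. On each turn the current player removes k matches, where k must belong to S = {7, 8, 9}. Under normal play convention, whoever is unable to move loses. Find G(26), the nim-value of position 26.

1

G(0) = 0
G(1) = mex{} = 0
G(2) = mex{} = 0
G(3) = mex{} = 0
G(4) = mex{} = 0
G(5) = mex{} = 0
G(6) = mex{} = 0
G(7) = mex{0} = 1
G(8) = mex{0,0} = 1
G(9) = mex{0,0,0} = 1
G(10) = mex{0,0,0} = 1
G(11) = mex{0,0,0} = 1
G(12) = mex{0,0,0} = 1
G(13) = mex{0,0,0} = 1
G(14) = mex{1,0,0} = 2
G(15) = mex{1,1,0} = 2
G(16) = mex{1,1,1} = 0
G(17) = mex{1,1,1} = 0
G(18) = mex{1,1,1} = 0
G(19) = mex{1,1,1} = 0
G(20) = mex{1,1,1} = 0
G(21) = mex{2,1,1} = 0
G(22) = mex{2,2,1} = 0
G(23) = mex{0,2,2} = 1
G(24) = mex{0,0,2} = 1
G(25) = mex{0,0,0} = 1
G(26) = mex{0,0,0} = 1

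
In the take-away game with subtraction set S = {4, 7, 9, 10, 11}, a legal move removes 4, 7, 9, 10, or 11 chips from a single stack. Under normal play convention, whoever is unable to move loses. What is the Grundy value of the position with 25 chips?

2

n :  0  1  2  3  4  5  6  7  8  9 10 11 12 13 14 15 16 17 18 19 20 21 22 23 24 25
G :  0  0  0  0  1  1  1  1  2  2  2  2  3  3  3  0  0  0  0  1  1  1  1  2  2  2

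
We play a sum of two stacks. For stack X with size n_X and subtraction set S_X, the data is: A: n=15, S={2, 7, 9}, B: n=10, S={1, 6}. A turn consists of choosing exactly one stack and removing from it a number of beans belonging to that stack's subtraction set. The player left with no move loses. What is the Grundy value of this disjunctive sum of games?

1

Stack A, S = {2, 7, 9}:
n :  0  1  2  3  4  5  6  7  8  9 10 11 12 13 14 15
G :  0  0  1  1  0  0  1  1  2  2  3  3  2  2  3  0
G_A(15) = 0.
Stack B, S = {1, 6}:
G(0) = 0
G(1) = mex{0} = 1
G(2) = mex{1} = 0
G(3) = mex{0} = 1
G(4) = mex{1} = 0
G(5) = mex{0} = 1
G(6) = mex{1,0} = 2
G(7) = mex{2,1} = 0
G(8) = mex{0,0} = 1
G(9) = mex{1,1} = 0
G(10) = mex{0,0} = 1
G_B(10) = 1.
Combined Grundy value = 0 ⊕ 1 = 1.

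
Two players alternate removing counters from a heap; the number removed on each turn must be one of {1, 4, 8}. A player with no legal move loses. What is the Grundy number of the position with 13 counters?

1

n :  0  1  2  3  4  5  6  7  8  9 10 11 12 13
G :  0  1  0  1  2  0  1  0  1  2  3  2  0  1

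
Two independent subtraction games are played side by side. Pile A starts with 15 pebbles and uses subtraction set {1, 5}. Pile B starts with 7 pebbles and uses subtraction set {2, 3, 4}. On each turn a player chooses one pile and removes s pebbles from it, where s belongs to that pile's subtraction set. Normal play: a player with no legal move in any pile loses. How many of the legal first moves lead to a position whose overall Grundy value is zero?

3

Pile A, S = {1, 5}:
n :  0  1  2  3  4  5  6  7  8  9 10 11 12 13 14 15
G :  0  1  0  1  0  1  0  1  0  1  0  1  0  1  0  1
G_A(15) = 1.
Pile B, S = {2, 3, 4}:
n : 0 1 2 3 4 5 6 7
G : 0 0 1 1 2 2 0 0
G_B(7) = 0.
Combined Grundy value = 1 ⊕ 0 = 1.
A winning move leaves total XOR = 0, i.e. changes one component's Grundy value g to g ⊕ X where X is the current total.
Pile A: need g' = 1⊕1 = 0. Options: 15−1→G=0, 15−5→G=0. Hits: 2.
Pile B: need g' = 0⊕1 = 1. Options: 7−2→G=2, 7−3→G=2, 7−4→G=1. Hits: 1.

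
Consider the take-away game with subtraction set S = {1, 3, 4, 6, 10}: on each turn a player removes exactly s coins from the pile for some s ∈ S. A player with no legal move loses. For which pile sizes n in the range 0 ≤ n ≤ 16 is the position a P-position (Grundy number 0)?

0, 2, 7, 9, 14, 16

G(0) = 0
G(1) = mex{0} = 1
G(2) = mex{1} = 0
G(3) = mex{0,0} = 1
G(4) = mex{1,1,0} = 2
G(5) = mex{2,0,1} = 3
G(6) = mex{3,1,0,0} = 2
G(7) = mex{2,2,1,1} = 0
G(8) = mex{0,3,2,0} = 1
G(9) = mex{1,2,3,1} = 0
G(10) = mex{0,0,2,2,0} = 1
G(11) = mex{1,1,0,3,1} = 2
G(12) = mex{2,0,1,2,0} = 3
G(13) = mex{3,1,0,0,1} = 2
G(14) = mex{2,2,1,1,2} = 0
G(15) = mex{0,3,2,0,3} = 1
G(16) = mex{1,2,3,1,2} = 0
P-positions are exactly the n with G(n) = 0.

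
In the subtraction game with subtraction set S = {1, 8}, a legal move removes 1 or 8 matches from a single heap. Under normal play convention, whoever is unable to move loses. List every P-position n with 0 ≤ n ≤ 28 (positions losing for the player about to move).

0, 2, 4, 6, 9, 11, 13, 15, 18, 20, 22, 24, 27

n :  0  1  2  3  4  5  6  7  8  9 10 11 12 13 14 15 16 17 18 19 20 21 22 23 24 25 26 27 28
G :  0  1  0  1  0  1  0  1  2  0  1  0  1  0  1  0  1  2  0  1  0  1  0  1  0  1  2  0  1
P-positions are exactly the n with G(n) = 0.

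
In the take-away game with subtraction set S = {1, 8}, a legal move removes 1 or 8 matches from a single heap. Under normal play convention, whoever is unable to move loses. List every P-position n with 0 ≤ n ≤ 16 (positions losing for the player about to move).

n :  0  1  2  3  4  5  6  7  8  9 10 11 12 13 14 15 16
G :  0  1  0  1  0  1  0  1  2  0  1  0  1  0  1  0  1
P-positions are exactly the n with G(n) = 0.

0, 2, 4, 6, 9, 11, 13, 15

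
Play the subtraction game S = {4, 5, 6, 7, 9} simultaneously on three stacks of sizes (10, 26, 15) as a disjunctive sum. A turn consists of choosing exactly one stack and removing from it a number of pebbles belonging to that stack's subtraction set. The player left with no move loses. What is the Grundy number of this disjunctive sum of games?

All stacks use S = {4, 5, 6, 7, 9}:
G(0) = 0
G(1) = mex{} = 0
G(2) = mex{} = 0
G(3) = mex{} = 0
G(4) = mex{0} = 1
G(5) = mex{0,0} = 1
G(6) = mex{0,0,0} = 1
G(7) = mex{0,0,0,0} = 1
G(8) = mex{1,0,0,0} = 2
G(9) = mex{1,1,0,0,0} = 2
G(10) = mex{1,1,1,0,0} = 2
G(11) = mex{1,1,1,1,0} = 2
G(12) = mex{2,1,1,1,0} = 3
G(13) = mex{2,2,1,1,1} = 0
G(14) = mex{2,2,2,1,1} = 0
G(15) = mex{2,2,2,2,1} = 0
G(16) = mex{3,2,2,2,1} = 0
G(17) = mex{0,3,2,2,2} = 1
G(18) = mex{0,0,3,2,2} = 1
G(19) = mex{0,0,0,3,2} = 1
G(20) = mex{0,0,0,0,2} = 1
G(21) = mex{1,0,0,0,3} = 2
G(22) = mex{1,1,0,0,0} = 2
G(23) = mex{1,1,1,0,0} = 2
G(24) = mex{1,1,1,1,0} = 2
G(25) = mex{2,1,1,1,0} = 3
G(26) = mex{2,2,1,1,1} = 0
Stack A: G(10) = 2.
Stack B: G(26) = 0.
Stack C: G(15) = 0.
Combined Grundy value = 2 ⊕ 0 ⊕ 0 = 2.

2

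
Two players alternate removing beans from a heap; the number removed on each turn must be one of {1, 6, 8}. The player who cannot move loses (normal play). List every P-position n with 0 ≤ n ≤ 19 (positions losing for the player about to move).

G(0) = 0
G(1) = mex{0} = 1
G(2) = mex{1} = 0
G(3) = mex{0} = 1
G(4) = mex{1} = 0
G(5) = mex{0} = 1
G(6) = mex{1,0} = 2
G(7) = mex{2,1} = 0
G(8) = mex{0,0,0} = 1
G(9) = mex{1,1,1} = 0
G(10) = mex{0,0,0} = 1
G(11) = mex{1,1,1} = 0
G(12) = mex{0,2,0} = 1
G(13) = mex{1,0,1} = 2
G(14) = mex{2,1,2} = 0
G(15) = mex{0,0,0} = 1
G(16) = mex{1,1,1} = 0
G(17) = mex{0,0,0} = 1
G(18) = mex{1,1,1} = 0
G(19) = mex{0,2,0} = 1
P-positions are exactly the n with G(n) = 0.

0, 2, 4, 7, 9, 11, 14, 16, 18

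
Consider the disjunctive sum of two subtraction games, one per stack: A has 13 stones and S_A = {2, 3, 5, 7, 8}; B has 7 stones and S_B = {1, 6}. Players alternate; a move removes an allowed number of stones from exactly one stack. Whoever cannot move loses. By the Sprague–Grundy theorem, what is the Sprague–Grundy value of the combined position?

1

Stack A, S = {2, 3, 5, 7, 8}:
G(0) = 0
G(1) = mex{} = 0
G(2) = mex{0} = 1
G(3) = mex{0,0} = 1
G(4) = mex{1,0} = 2
G(5) = mex{1,1,0} = 2
G(6) = mex{2,1,0} = 3
G(7) = mex{2,2,1,0} = 3
G(8) = mex{3,2,1,0,0} = 4
G(9) = mex{3,3,2,1,0} = 4
G(10) = mex{4,3,2,1,1} = 0
G(11) = mex{4,4,3,2,1} = 0
G(12) = mex{0,4,3,2,2} = 1
G(13) = mex{0,0,4,3,2} = 1
G_A(13) = 1.
Stack B, S = {1, 6}:
n : 0 1 2 3 4 5 6 7
G : 0 1 0 1 0 1 2 0
G_B(7) = 0.
Combined Grundy value = 1 ⊕ 0 = 1.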